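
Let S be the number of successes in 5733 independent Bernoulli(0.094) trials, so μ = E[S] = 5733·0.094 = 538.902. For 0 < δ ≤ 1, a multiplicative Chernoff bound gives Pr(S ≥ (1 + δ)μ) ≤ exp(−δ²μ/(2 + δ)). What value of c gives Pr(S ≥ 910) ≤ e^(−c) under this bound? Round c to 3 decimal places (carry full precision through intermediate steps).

95.047

Write 910 = (1 + δ)μ, so δ = 910/538.902 − 1 = 0.6886187…
Then the exponent is δ²μ/(2 + δ) = (910 − μ)² / (μ·(2 + δ)) = 95.046957.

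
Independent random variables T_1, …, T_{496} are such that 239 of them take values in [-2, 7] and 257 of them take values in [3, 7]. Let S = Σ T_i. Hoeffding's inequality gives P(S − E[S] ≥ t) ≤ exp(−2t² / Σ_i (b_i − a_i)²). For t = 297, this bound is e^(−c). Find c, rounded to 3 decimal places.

7.516

Σ(b_i − a_i)² = 239·9² + 257·4² = 23471.
c = 2t² / 23471 = 2·297² / 23471 = 7.5164.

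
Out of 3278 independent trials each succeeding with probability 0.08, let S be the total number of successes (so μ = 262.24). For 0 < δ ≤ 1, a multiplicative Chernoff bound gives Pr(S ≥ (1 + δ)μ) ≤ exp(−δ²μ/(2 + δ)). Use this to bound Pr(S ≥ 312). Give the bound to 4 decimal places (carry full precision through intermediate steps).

Write 312 = (1 + δ)μ, so δ = 312/262.24 − 1 = 0.1897498…
Then the exponent is δ²μ/(2 + δ) = (312 − μ)² / (μ·(2 + δ)) = 4.311886.
Bound = exp(−4.311886) = 0.01341.

0.0134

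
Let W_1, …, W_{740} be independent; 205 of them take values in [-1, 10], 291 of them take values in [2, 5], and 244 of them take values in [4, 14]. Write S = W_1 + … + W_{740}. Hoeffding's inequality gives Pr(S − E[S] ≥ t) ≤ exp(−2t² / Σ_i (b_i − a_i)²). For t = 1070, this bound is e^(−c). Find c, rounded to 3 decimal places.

44.184

Σ(b_i − a_i)² = 205·11² + 291·3² + 244·10² = 51824.
c = 2t² / 51824 = 2·1070² / 51824 = 44.1842.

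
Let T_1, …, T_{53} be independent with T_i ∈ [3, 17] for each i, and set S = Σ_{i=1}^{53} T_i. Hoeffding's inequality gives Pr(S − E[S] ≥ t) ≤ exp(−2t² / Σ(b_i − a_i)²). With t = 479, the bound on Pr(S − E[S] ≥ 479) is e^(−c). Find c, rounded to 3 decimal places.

Σ(b_i − a_i)² = 53·(14)² = 10388.
c = 2t²/10388 = 2·479²/10388 = 44.1742.

44.174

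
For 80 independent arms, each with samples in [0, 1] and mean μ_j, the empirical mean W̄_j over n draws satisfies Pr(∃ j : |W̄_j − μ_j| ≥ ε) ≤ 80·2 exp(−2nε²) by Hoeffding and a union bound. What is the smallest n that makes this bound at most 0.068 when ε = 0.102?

Need 2·80·exp(−2nε²) ≤ 0.068, i.e. exp(−2nε²) ≤ 0.068/160.
So 2nε² ≥ ln(160/0.068) = 7.763421.
Hence n ≥ 7.763421/(2·0.102²) = 373.098.
The smallest integer n is 374.

374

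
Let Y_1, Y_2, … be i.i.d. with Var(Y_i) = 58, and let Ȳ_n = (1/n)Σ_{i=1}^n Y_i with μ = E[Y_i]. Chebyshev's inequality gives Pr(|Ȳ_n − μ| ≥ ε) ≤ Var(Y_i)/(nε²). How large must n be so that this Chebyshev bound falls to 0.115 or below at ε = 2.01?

125

Require 58/(n·2.01²) ≤ 0.115, i.e. n ≥ 58/(0.115·2.01²) = 124.835.
The smallest integer n is 125.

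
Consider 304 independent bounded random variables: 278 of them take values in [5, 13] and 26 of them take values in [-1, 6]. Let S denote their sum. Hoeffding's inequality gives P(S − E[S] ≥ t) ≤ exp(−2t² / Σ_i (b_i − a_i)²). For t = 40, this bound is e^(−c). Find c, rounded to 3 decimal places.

Σ(b_i − a_i)² = 278·8² + 26·7² = 19066.
c = 2t² / 19066 = 2·40² / 19066 = 0.1678.

0.168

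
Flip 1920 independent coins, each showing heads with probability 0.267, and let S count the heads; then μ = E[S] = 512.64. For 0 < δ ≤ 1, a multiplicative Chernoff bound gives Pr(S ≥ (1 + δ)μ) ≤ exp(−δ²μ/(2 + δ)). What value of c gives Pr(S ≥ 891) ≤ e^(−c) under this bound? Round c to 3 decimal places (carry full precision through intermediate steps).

Write 891 = (1 + δ)μ, so δ = 891/512.64 − 1 = 0.7380618…
Then the exponent is δ²μ/(2 + δ) = (891 − μ)² / (μ·(2 + δ)) = 101.989320.

101.989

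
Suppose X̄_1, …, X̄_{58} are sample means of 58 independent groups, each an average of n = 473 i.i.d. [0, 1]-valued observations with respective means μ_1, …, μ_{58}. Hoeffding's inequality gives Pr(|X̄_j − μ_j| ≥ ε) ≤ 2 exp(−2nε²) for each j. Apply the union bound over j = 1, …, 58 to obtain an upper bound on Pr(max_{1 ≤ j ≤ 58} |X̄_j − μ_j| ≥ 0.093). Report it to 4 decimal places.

Per-experiment Hoeffding bound: 2·exp(−2·473·0.093²) = 2·exp(−8.18195) = 0.00055931.
Union bound over 58 events: 58·0.00055931 = 0.03244.

0.0324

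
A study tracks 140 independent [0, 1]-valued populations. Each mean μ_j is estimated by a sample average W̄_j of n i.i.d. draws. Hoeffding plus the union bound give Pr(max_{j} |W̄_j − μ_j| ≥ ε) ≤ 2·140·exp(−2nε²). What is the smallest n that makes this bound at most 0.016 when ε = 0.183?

146

Need 2·140·exp(−2nε²) ≤ 0.016, i.e. exp(−2nε²) ≤ 0.016/280.
So 2nε² ≥ ln(280/0.016) = 9.769956.
Hence n ≥ 9.769956/(2·0.183²) = 145.868.
The smallest integer n is 146.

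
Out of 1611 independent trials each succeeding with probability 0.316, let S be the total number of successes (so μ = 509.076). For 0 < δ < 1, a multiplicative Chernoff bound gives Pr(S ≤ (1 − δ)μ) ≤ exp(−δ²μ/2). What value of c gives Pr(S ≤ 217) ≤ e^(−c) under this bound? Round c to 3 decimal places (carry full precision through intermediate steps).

Write 217 = (1 − δ)μ, so δ = 1 − 217/509.076 = 0.5737375…
Then the exponent is δ²μ/2 = (μ − 217)²/(2μ) = 83.787479.

83.787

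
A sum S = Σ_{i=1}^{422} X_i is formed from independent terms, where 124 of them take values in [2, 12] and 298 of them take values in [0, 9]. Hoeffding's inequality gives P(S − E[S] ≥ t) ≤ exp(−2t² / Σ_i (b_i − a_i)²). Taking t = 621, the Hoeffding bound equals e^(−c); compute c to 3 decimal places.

21.109

Σ(b_i − a_i)² = 124·10² + 298·9² = 36538.
c = 2t² / 36538 = 2·621² / 36538 = 21.1090.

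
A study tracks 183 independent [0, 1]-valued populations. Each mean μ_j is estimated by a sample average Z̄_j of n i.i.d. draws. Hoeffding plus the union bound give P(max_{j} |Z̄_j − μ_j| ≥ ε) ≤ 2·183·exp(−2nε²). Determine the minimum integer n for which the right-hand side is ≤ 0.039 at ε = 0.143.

224

Need 2·183·exp(−2nε²) ≤ 0.039, i.e. exp(−2nε²) ≤ 0.039/366.
So 2nε² ≥ ln(366/0.039) = 9.146827.
Hence n ≥ 9.146827/(2·0.143²) = 223.650.
The smallest integer n is 224.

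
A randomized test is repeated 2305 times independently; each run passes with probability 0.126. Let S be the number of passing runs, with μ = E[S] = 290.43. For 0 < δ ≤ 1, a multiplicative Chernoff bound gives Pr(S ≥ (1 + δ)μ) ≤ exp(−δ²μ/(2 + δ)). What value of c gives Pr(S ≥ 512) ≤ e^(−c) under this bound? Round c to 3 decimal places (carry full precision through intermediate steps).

61.181

Write 512 = (1 + δ)μ, so δ = 512/290.43 − 1 = 0.7629033…
Then the exponent is δ²μ/(2 + δ) = (512 − μ)² / (μ·(2 + δ)) = 61.180745.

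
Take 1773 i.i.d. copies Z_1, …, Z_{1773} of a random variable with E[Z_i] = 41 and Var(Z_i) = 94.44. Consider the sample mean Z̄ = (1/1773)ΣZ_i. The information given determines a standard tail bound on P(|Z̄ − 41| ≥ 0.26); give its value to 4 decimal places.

0.7880

With mean and variance of each term known, Chebyshev's inequality bounds the deviation of the sum (or sample mean).
Var(Z̄) = Var(Z_i)/n = 94.44/1773 = 0.053266.
Chebyshev: P(|Z̄ − 41| ≥ 0.26) ≤ Var(Z̄)/(0.26)² = 94.44/(1773·0.26²) = 0.7880.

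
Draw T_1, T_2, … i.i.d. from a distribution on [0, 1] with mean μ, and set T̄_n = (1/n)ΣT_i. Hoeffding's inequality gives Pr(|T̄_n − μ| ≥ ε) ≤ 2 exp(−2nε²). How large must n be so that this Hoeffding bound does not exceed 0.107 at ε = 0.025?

2343

Require 2·exp(−2nε²) ≤ 0.107, i.e. 2nε² ≥ ln(2/0.107) = 2.928074.
So n ≥ 2.928074 / (2·0.025²) = 2342.459.
The smallest integer n is 2343.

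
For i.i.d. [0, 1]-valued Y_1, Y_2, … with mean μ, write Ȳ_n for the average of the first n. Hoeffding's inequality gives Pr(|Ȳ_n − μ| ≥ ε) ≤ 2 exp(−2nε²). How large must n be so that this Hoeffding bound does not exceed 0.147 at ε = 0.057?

Require 2·exp(−2nε²) ≤ 0.147, i.e. 2nε² ≥ ln(2/0.147) = 2.610470.
So n ≥ 2.610470 / (2·0.057²) = 401.734.
The smallest integer n is 402.

402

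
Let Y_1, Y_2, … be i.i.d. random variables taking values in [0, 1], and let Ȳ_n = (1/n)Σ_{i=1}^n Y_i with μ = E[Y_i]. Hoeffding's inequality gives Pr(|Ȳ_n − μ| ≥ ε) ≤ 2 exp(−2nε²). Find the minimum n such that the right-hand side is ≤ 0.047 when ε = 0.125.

Require 2·exp(−2nε²) ≤ 0.047, i.e. 2nε² ≥ ln(2/0.047) = 3.750755.
So n ≥ 3.750755 / (2·0.125²) = 120.024.
The smallest integer n is 121.

121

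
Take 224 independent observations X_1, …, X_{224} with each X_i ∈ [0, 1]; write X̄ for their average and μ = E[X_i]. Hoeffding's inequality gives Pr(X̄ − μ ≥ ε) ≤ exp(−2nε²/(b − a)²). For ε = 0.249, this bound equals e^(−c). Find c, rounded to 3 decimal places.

c = 2nε²/(b − a)² = 2·224·0.249² / 1² = 27.7764.

27.776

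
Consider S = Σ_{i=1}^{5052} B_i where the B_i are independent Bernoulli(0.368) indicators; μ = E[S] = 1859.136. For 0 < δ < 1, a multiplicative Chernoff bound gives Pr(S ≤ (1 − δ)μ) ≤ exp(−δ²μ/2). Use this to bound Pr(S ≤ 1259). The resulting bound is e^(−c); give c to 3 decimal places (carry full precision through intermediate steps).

96.863

Write 1259 = (1 − δ)μ, so δ = 1 − 1259/1859.136 = 0.3228037…
Then the exponent is δ²μ/2 = (μ − 1259)²/(2μ) = 96.863064.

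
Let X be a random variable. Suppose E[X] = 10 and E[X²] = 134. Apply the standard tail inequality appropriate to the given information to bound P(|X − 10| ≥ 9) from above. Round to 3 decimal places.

0.420

The first two moments determine the variance, so Chebyshev's inequality is the sharpest standard bound available.
Var(X) = E[X²] − (E[X])² = 134 − 100 = 34.
Chebyshev's inequality: P(|X − μ| ≥ t) ≤ Var(X)/t² = 34/81 = 0.4198.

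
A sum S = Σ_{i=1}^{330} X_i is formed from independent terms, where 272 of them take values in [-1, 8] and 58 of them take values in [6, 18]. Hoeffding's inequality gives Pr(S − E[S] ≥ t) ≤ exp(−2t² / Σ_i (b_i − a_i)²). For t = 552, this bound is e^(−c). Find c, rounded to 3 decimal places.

Σ(b_i − a_i)² = 272·9² + 58·12² = 30384.
c = 2t² / 30384 = 2·552² / 30384 = 20.0569.

20.057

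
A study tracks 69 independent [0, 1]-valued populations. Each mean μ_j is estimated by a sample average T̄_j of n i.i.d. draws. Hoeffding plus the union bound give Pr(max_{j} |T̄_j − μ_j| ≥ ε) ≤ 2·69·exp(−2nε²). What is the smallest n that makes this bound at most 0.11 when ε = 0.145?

Need 2·69·exp(−2nε²) ≤ 0.11, i.e. exp(−2nε²) ≤ 0.11/138.
So 2nε² ≥ ln(138/0.11) = 7.134529.
Hence n ≥ 7.134529/(2·0.145²) = 169.668.
The smallest integer n is 170.

170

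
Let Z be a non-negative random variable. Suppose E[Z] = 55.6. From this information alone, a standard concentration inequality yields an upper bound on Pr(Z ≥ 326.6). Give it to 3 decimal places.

Only the mean of a non-negative variable is known, so Markov's inequality is the applicable tail bound.
Markov's inequality: for a non-negative random variable, Pr(Z ≥ a) ≤ E[Z]/a.
Here E[Z] = 55.6 and a = 326.6, so the bound is 55.6/326.6 = 0.1702.

0.170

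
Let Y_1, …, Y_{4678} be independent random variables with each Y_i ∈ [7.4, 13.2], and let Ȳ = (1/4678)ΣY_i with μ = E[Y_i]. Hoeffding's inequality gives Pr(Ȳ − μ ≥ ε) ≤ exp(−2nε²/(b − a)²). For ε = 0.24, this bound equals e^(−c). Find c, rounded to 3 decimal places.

16.020

c = 2nε²/(b − a)² = 2·4678·0.24² / 5.8² = 16.0198.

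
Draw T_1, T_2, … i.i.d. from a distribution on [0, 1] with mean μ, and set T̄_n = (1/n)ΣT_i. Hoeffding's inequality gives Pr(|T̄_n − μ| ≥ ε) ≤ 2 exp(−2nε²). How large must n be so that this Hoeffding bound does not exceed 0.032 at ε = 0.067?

461

Require 2·exp(−2nε²) ≤ 0.032, i.e. 2nε² ≥ ln(2/0.032) = 4.135167.
So n ≥ 4.135167 / (2·0.067²) = 460.589.
The smallest integer n is 461.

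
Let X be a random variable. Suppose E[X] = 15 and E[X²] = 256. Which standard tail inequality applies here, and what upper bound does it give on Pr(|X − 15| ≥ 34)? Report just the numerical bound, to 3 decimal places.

0.027

The first two moments determine the variance, so Chebyshev's inequality is the sharpest standard bound available.
Var(X) = E[X²] − (E[X])² = 256 − 225 = 31.
Chebyshev's inequality: Pr(|X − μ| ≥ t) ≤ Var(X)/t² = 31/1156 = 0.0268.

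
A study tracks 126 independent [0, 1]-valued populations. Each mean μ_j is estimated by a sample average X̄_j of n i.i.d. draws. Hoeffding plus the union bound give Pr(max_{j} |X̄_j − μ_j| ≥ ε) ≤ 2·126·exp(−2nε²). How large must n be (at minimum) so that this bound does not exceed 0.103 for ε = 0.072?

753

Need 2·126·exp(−2nε²) ≤ 0.103, i.e. exp(−2nε²) ≤ 0.103/252.
So 2nε² ≥ ln(252/0.103) = 7.802455.
Hence n ≥ 7.802455/(2·0.072²) = 752.552.
The smallest integer n is 753.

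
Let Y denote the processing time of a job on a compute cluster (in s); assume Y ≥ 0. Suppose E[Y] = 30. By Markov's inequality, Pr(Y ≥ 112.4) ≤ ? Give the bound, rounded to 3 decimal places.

0.267

Markov's inequality: for a non-negative random variable, Pr(Y ≥ a) ≤ E[Y]/a.
Here E[Y] = 30 and a = 112.4, so the bound is 30/112.4 = 0.2669.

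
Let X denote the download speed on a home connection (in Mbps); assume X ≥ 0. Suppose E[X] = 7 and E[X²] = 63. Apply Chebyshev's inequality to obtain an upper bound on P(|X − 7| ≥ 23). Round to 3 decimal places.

Var(X) = E[X²] − (E[X])² = 63 − 49 = 14.
Chebyshev's inequality: P(|X − μ| ≥ t) ≤ Var(X)/t² = 14/529 = 0.0265.

0.026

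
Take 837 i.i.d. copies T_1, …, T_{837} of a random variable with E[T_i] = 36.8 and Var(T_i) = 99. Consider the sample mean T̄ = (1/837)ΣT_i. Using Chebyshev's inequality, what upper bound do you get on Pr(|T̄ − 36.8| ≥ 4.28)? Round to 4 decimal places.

0.0065

Var(T̄) = Var(T_i)/n = 99/837 = 0.11828.
Chebyshev: Pr(|T̄ − 36.8| ≥ 4.28) ≤ Var(T̄)/(4.28)² = 99/(837·4.28²) = 0.0065.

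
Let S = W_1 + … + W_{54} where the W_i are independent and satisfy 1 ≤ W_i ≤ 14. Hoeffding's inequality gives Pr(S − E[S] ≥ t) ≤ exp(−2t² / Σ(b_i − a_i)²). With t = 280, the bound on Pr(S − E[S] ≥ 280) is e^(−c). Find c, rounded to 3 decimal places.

17.182

Σ(b_i − a_i)² = 54·(13)² = 9126.
c = 2t²/9126 = 2·280²/9126 = 17.1817.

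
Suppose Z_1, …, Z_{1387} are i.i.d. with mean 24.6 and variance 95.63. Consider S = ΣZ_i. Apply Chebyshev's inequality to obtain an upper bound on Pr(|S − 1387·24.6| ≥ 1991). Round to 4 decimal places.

Var(S) = n·Var(Z_i) = 1387·95.63 = 132638.81.
Chebyshev: Pr(|S − 1387·24.6| ≥ 1991) ≤ Var(S)/1991² = 132638.81/3964081 = 0.0335.

0.0335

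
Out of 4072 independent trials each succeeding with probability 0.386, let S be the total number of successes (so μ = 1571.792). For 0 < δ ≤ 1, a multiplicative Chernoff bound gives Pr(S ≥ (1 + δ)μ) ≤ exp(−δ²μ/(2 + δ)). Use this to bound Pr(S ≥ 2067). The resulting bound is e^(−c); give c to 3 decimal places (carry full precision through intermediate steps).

Write 2067 = (1 + δ)μ, so δ = 2067/1571.792 − 1 = 0.3150595…
Then the exponent is δ²μ/(2 + δ) = (2067 − μ)² / (μ·(2 + δ)) = 67.393510.

67.394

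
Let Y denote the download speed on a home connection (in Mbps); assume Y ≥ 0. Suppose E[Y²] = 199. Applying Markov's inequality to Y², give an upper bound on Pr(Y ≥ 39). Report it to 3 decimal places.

0.131

Since Y ≥ 0, the event {Y ≥ 39} is the same as {Y² ≥ 1521}.
Markov's inequality applied to Y² gives Pr(Y² ≥ 1521) ≤ E[Y²]/1521 = 199/1521 = 0.1308.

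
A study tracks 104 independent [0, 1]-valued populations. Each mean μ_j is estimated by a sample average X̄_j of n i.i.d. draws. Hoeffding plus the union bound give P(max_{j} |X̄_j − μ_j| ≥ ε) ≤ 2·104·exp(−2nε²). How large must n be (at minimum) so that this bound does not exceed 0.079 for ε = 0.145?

Need 2·104·exp(−2nε²) ≤ 0.079, i.e. exp(−2nε²) ≤ 0.079/208.
So 2nε² ≥ ln(208/0.079) = 7.875846.
Hence n ≥ 7.875846/(2·0.145²) = 187.297.
The smallest integer n is 188.

188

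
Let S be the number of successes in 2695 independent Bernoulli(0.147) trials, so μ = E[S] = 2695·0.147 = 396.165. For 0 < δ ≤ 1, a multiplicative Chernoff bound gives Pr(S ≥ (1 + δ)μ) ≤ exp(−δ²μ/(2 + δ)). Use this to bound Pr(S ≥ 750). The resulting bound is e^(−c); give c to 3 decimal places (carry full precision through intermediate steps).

Write 750 = (1 + δ)μ, so δ = 750/396.165 − 1 = 0.8931506…
Then the exponent is δ²μ/(2 + δ) = (750 − μ)² / (μ·(2 + δ)) = 109.233145.

109.233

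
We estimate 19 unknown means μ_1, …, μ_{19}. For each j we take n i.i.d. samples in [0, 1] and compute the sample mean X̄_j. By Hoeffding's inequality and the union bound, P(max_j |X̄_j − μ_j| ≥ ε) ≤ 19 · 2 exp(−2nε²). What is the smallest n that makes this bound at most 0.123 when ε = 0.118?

206

Need 2·19·exp(−2nε²) ≤ 0.123, i.e. exp(−2nε²) ≤ 0.123/38.
So 2nε² ≥ ln(38/0.123) = 5.733157.
Hence n ≥ 5.733157/(2·0.118²) = 205.873.
The smallest integer n is 206.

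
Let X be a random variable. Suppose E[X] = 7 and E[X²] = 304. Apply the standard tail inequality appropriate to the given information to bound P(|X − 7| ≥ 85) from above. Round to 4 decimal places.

0.0353

The first two moments determine the variance, so Chebyshev's inequality is the sharpest standard bound available.
Var(X) = E[X²] − (E[X])² = 304 − 49 = 255.
Chebyshev's inequality: P(|X − μ| ≥ t) ≤ Var(X)/t² = 255/7225 = 0.0353.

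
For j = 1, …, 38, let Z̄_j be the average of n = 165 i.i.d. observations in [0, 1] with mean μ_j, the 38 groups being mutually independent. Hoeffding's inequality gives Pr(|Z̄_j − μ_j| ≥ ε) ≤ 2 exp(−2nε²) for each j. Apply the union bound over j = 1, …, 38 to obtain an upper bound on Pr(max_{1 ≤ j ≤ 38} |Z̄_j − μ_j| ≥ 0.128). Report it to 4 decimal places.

0.3410

Per-experiment Hoeffding bound: 2·exp(−2·165·0.128²) = 2·exp(−5.40672) = 0.0089727.
Union bound over 38 events: 38·0.0089727 = 0.34096.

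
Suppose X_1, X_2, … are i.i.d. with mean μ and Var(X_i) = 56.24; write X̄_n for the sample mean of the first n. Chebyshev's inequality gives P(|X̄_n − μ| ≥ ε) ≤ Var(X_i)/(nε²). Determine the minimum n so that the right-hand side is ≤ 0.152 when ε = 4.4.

Require 56.24/(n·4.4²) ≤ 0.152, i.e. n ≥ 56.24/(0.152·4.4²) = 19.112.
The smallest integer n is 20.

20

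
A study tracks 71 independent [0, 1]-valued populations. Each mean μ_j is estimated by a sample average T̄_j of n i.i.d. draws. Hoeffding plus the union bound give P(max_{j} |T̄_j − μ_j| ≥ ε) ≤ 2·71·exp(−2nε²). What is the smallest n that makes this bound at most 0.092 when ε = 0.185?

108

Need 2·71·exp(−2nε²) ≤ 0.092, i.e. exp(−2nε²) ≤ 0.092/142.
So 2nε² ≥ ln(142/0.092) = 7.341794.
Hence n ≥ 7.341794/(2·0.185²) = 107.258.
The smallest integer n is 108.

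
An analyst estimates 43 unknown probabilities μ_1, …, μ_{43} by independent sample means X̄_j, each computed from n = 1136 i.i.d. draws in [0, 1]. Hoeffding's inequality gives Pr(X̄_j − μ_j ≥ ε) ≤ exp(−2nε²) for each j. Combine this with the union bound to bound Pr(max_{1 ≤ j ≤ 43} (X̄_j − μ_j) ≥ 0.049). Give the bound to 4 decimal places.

0.1838

Per-experiment Hoeffding bound: exp(−2·1136·0.049²) = exp(−5.45507) = 0.0042746.
Union bound over 43 events: 43·0.0042746 = 0.18381.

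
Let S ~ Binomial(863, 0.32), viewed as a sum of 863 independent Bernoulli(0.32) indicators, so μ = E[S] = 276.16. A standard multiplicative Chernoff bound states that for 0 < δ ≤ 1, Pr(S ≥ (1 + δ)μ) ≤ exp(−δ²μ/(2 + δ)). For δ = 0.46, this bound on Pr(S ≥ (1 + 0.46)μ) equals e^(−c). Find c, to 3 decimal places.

c = δ²μ/(2 + δ) = 0.46²·276.16/(2 + 0.46) = 23.7543.

23.754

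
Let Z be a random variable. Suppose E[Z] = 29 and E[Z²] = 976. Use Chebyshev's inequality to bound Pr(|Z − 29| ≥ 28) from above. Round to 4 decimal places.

Var(Z) = E[Z²] − (E[Z])² = 976 − 841 = 135.
Chebyshev's inequality: Pr(|Z − μ| ≥ t) ≤ Var(Z)/t² = 135/784 = 0.1722.

0.1722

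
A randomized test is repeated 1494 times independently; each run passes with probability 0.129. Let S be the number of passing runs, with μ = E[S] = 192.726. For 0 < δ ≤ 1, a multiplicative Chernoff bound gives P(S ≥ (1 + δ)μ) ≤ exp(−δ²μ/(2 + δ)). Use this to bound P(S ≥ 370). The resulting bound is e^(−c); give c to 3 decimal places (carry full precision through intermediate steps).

Write 370 = (1 + δ)μ, so δ = 370/192.726 − 1 = 0.919824…
Then the exponent is δ²μ/(2 + δ) = (370 − μ)² / (μ·(2 + δ)) = 55.846133.

55.846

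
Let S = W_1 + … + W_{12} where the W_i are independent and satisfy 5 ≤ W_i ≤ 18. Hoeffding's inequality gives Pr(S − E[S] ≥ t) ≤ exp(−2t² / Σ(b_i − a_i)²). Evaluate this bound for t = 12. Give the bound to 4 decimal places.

0.8676

Σ(b_i − a_i)² = 12·(13)² = 2028.
Exponent = 2·12²/2028 = 0.1420.
Bound = exp(−0.1420) = 0.86761.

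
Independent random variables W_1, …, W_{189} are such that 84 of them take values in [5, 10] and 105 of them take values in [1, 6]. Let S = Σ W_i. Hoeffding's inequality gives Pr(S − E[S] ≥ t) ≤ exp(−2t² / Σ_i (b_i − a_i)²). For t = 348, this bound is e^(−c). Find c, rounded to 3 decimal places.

Σ(b_i − a_i)² = 84·5² + 105·5² = 4725.
c = 2t² / 4725 = 2·348² / 4725 = 51.2610.

51.261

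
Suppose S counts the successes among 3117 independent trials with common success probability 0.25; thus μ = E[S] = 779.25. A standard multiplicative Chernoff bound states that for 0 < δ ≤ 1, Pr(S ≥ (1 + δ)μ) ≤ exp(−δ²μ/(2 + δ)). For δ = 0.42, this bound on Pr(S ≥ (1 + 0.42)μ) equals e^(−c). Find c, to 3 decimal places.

c = δ²μ/(2 + δ) = 0.42²·779.25/(2 + 0.42) = 56.8015.

56.802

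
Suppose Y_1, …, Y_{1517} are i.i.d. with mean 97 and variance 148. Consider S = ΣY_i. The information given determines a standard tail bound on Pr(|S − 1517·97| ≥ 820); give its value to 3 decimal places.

0.334

With mean and variance of each term known, Chebyshev's inequality bounds the deviation of the sum (or sample mean).
Var(S) = n·Var(Y_i) = 1517·148 = 224516.
Chebyshev: Pr(|S − 1517·97| ≥ 820) ≤ Var(S)/820² = 224516/672400 = 0.3339.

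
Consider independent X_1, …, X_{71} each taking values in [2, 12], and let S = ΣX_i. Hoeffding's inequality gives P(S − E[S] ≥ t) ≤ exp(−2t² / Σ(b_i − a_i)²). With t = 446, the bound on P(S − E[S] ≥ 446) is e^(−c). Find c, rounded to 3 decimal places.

56.033

Σ(b_i − a_i)² = 71·(10)² = 7100.
c = 2t²/7100 = 2·446²/7100 = 56.0327.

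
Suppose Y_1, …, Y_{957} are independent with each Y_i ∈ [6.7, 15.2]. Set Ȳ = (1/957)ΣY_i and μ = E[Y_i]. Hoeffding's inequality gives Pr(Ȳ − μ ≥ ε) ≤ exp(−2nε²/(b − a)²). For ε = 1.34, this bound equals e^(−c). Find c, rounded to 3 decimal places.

47.568

c = 2nε²/(b − a)² = 2·957·1.34² / 8.5² = 47.5679.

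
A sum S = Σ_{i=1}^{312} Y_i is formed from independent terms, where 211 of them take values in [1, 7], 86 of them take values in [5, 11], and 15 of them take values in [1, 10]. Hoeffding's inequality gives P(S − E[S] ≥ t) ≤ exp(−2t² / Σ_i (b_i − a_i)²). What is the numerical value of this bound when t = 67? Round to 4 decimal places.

0.4705

Σ(b_i − a_i)² = 211·6² + 86·6² + 15·9² = 11907.
Exponent = 2·67² / 11907 = 0.75401.
Bound = exp(−0.75401) = 0.47048.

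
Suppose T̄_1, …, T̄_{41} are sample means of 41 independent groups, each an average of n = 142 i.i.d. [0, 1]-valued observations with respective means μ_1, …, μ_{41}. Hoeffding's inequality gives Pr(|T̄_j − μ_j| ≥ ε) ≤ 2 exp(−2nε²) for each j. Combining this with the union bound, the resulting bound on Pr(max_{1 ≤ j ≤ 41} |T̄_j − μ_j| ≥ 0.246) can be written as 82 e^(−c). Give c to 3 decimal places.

17.187

Union bound over the 41 events: Pr(max_{1 ≤ j ≤ 41} |T̄_j − μ_j| ≥ 0.246) ≤ 41·2·exp(−2nε²) = 82 exp(−2·142·0.246²).
So c = 2·142·0.246² = 17.1865.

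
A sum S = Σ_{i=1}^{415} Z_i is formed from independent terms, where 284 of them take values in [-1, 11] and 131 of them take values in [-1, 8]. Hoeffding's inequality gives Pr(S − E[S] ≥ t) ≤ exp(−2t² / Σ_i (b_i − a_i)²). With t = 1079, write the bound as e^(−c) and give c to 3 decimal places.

45.207

Σ(b_i − a_i)² = 284·12² + 131·9² = 51507.
c = 2t² / 51507 = 2·1079² / 51507 = 45.2071.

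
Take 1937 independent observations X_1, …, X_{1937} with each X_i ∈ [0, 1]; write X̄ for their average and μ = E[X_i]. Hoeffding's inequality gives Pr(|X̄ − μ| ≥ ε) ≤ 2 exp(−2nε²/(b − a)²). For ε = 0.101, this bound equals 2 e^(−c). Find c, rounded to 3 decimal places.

c = 2nε²/(b − a)² = 2·1937·0.101² / 1² = 39.5187.

39.519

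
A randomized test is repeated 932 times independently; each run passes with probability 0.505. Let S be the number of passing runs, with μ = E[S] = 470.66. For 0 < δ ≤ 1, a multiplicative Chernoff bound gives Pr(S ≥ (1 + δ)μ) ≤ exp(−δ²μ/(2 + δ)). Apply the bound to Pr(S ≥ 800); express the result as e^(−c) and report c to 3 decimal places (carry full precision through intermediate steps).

Write 800 = (1 + δ)μ, so δ = 800/470.66 − 1 = 0.6997408…
Then the exponent is δ²μ/(2 + δ) = (800 − μ)² / (μ·(2 + δ)) = 85.361022.

85.361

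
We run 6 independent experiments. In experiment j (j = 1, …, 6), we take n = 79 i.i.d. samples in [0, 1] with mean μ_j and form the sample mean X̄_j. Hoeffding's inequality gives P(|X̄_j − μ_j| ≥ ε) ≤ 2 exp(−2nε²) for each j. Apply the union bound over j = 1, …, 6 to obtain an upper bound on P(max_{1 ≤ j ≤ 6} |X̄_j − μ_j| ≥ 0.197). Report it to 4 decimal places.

Per-experiment Hoeffding bound: 2·exp(−2·79·0.197²) = 2·exp(−6.13182) = 0.0043452.
Union bound over 6 events: 6·0.0043452 = 0.02607.

0.0261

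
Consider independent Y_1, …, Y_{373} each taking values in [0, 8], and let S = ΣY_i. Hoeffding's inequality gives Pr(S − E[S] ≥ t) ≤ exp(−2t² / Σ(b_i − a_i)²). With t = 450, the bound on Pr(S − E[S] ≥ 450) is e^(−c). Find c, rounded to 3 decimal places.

16.965

Σ(b_i − a_i)² = 373·(8)² = 23872.
c = 2t²/23872 = 2·450²/23872 = 16.9655.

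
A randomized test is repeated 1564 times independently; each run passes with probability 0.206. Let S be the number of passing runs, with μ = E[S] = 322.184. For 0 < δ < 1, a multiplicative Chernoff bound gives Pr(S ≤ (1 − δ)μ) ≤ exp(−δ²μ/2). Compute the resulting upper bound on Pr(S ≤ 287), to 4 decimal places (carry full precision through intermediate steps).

Write 287 = (1 − δ)μ, so δ = 1 − 287/322.184 = 0.1092047…
Then the exponent is δ²μ/2 = (μ − 287)²/(2μ) = 1.921129.
Bound = exp(−1.921129) = 0.14644.

0.1464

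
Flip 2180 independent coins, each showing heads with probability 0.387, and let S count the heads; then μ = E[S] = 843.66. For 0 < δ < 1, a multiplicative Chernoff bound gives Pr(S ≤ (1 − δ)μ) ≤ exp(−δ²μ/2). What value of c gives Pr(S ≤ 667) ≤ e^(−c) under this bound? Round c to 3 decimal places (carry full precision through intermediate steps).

18.496

Write 667 = (1 − δ)μ, so δ = 1 − 667/843.66 = 0.2093972…
Then the exponent is δ²μ/2 = (μ − 667)²/(2μ) = 18.496050.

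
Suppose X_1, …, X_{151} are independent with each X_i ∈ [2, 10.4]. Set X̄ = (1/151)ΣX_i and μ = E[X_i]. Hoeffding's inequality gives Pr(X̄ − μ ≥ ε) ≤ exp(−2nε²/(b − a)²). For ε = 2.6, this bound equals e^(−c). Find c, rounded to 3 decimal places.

28.933

c = 2nε²/(b − a)² = 2·151·2.6² / 8.4² = 28.9331.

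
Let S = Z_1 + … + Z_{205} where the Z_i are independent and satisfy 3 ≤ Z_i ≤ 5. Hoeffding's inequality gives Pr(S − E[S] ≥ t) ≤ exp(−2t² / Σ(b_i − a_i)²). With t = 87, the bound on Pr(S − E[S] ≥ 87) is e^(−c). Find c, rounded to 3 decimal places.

18.461

Σ(b_i − a_i)² = 205·(2)² = 820.
c = 2t²/820 = 2·87²/820 = 18.4610.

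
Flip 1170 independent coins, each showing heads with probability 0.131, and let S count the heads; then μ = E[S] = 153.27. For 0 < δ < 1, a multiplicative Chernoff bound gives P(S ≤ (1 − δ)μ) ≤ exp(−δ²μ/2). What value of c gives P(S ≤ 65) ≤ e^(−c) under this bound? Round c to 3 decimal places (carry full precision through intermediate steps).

Write 65 = (1 − δ)μ, so δ = 1 − 65/153.27 = 0.5759118…
Then the exponent is δ²μ/2 = (μ − 65)²/(2μ) = 25.417867.

25.418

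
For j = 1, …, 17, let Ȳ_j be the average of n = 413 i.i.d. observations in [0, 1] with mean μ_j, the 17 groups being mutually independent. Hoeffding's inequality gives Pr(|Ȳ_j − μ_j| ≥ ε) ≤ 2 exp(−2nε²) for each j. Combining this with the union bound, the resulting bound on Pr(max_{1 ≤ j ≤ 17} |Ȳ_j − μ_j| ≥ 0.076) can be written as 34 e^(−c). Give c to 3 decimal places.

Union bound over the 17 events: Pr(max_{1 ≤ j ≤ 17} |Ȳ_j − μ_j| ≥ 0.076) ≤ 17·2·exp(−2nε²) = 34 exp(−2·413·0.076²).
So c = 2·413·0.076² = 4.7710.

4.771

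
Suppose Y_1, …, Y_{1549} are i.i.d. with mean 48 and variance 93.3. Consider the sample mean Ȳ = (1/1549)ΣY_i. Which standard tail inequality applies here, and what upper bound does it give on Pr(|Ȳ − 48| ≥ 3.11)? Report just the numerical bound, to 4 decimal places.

0.0062

With mean and variance of each term known, Chebyshev's inequality bounds the deviation of the sum (or sample mean).
Var(Ȳ) = Var(Y_i)/n = 93.3/1549 = 0.060232.
Chebyshev: Pr(|Ȳ − 48| ≥ 3.11) ≤ Var(Ȳ)/(3.11)² = 93.3/(1549·3.11²) = 0.0062.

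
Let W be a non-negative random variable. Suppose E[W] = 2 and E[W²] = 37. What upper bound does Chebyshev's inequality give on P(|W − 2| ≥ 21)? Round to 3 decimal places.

0.075

Var(W) = E[W²] − (E[W])² = 37 − 4 = 33.
Chebyshev's inequality: P(|W − μ| ≥ t) ≤ Var(W)/t² = 33/441 = 0.0748.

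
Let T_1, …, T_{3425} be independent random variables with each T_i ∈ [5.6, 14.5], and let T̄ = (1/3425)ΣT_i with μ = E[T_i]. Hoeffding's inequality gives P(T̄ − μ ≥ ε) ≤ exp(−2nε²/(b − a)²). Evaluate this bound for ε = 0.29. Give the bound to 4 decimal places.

Exponent: 2nε²/(b − a)² = 2·3425·0.29² / 8.9² = 7.27288.
Bound = exp(−7.27288) = 0.00069.

0.0007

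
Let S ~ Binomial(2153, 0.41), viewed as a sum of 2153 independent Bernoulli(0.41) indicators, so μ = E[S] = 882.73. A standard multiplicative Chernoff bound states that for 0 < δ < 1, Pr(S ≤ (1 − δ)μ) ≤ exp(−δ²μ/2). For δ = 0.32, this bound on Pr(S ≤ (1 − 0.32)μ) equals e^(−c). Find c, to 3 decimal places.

c = δ²μ/2 = 0.32²·882.73/2 = 45.1958.

45.196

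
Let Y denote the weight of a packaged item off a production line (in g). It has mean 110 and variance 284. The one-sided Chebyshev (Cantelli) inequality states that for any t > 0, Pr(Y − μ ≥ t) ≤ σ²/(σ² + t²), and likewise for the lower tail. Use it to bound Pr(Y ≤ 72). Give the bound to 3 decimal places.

0.164

Here σ² = 284 and t = 38, so σ² + t² = 1728.
Cantelli's bound: 284/1728 = 0.1644.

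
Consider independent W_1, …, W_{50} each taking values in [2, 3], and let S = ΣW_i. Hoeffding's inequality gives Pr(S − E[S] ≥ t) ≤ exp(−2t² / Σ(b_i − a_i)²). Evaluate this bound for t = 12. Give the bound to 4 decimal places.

0.0032

Σ(b_i − a_i)² = 50·(1)² = 50.
Exponent = 2·12²/50 = 5.7600.
Bound = exp(−5.7600) = 0.00315.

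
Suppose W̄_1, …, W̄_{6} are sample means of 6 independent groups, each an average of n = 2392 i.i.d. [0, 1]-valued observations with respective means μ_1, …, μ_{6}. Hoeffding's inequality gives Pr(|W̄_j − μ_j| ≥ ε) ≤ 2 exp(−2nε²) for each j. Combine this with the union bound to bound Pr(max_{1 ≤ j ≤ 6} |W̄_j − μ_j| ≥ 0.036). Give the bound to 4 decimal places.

0.0244

Per-experiment Hoeffding bound: 2·exp(−2·2392·0.036²) = 2·exp(−6.20006) = 0.0040586.
Union bound over 6 events: 6·0.0040586 = 0.02435.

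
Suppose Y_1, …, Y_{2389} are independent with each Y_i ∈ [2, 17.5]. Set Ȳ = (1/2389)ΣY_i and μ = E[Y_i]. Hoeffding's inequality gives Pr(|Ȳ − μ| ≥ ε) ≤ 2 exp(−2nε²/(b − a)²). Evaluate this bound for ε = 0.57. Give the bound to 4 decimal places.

0.0031

Exponent: 2nε²/(b − a)² = 2·2389·0.57² / 15.5² = 6.46149.
Bound = 2·exp(−6.46149) = 0.00312.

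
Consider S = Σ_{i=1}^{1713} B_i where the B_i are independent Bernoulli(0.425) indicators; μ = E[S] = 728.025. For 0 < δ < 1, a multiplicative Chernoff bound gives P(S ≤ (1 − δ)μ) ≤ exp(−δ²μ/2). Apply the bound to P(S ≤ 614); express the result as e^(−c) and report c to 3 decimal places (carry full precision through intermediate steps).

Write 614 = (1 − δ)μ, so δ = 1 − 614/728.025 = 0.1566224…
Then the exponent is δ²μ/2 = (μ − 614)²/(2μ) = 8.929433.

8.929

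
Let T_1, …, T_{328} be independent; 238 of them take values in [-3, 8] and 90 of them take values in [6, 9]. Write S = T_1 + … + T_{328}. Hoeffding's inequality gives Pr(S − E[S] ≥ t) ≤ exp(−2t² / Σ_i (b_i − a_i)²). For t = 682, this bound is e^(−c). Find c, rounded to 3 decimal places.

31.419

Σ(b_i − a_i)² = 238·11² + 90·3² = 29608.
c = 2t² / 29608 = 2·682² / 29608 = 31.4188.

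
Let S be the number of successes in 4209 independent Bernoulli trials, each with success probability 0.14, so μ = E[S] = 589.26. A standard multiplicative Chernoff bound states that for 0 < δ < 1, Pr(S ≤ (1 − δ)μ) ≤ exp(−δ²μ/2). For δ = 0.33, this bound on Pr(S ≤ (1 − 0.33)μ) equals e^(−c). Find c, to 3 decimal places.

32.085

c = δ²μ/2 = 0.33²·589.26/2 = 32.0852.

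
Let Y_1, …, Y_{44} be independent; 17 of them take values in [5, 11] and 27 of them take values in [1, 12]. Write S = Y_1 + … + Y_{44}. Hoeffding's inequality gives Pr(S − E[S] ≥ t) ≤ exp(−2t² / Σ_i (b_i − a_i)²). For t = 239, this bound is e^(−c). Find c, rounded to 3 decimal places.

Σ(b_i − a_i)² = 17·6² + 27·11² = 3879.
c = 2t² / 3879 = 2·239² / 3879 = 29.4514.

29.451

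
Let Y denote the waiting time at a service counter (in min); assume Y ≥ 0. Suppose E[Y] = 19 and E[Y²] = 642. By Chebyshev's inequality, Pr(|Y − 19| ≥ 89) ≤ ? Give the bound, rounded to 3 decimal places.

Var(Y) = E[Y²] − (E[Y])² = 642 − 361 = 281.
Chebyshev's inequality: Pr(|Y − μ| ≥ t) ≤ Var(Y)/t² = 281/7921 = 0.0355.

0.035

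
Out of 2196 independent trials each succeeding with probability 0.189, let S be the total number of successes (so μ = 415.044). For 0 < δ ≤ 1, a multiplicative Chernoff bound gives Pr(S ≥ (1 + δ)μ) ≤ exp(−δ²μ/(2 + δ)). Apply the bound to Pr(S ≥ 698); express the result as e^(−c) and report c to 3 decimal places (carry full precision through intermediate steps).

Write 698 = (1 + δ)μ, so δ = 698/415.044 − 1 = 0.6817494…
Then the exponent is δ²μ/(2 + δ) = (698 − μ)² / (μ·(2 + δ)) = 71.932554.

71.933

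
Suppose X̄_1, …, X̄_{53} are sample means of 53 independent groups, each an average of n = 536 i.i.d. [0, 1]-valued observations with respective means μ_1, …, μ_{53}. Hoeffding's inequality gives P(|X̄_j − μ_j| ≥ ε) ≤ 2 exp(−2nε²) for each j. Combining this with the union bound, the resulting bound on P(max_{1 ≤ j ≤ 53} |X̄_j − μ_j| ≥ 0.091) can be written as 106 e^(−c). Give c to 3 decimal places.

8.877

Union bound over the 53 events: P(max_{1 ≤ j ≤ 53} |X̄_j − μ_j| ≥ 0.091) ≤ 53·2·exp(−2nε²) = 106 exp(−2·536·0.091²).
So c = 2·536·0.091² = 8.8772.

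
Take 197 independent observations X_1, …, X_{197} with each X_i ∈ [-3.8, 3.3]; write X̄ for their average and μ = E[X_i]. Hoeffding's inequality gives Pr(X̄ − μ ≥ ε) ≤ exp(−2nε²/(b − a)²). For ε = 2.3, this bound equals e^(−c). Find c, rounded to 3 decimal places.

41.346

c = 2nε²/(b − a)² = 2·197·2.3² / 7.1² = 41.3462.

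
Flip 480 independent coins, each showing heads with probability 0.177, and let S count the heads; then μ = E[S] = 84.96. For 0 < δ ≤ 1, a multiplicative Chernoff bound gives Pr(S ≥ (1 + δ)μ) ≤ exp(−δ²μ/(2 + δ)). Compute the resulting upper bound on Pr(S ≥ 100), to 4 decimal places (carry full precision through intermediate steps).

Write 100 = (1 + δ)μ, so δ = 100/84.96 − 1 = 0.1770245…
Then the exponent is δ²μ/(2 + δ) = (100 − μ)² / (μ·(2 + δ)) = 1.222976.
Bound = exp(−1.222976) = 0.29435.

0.2944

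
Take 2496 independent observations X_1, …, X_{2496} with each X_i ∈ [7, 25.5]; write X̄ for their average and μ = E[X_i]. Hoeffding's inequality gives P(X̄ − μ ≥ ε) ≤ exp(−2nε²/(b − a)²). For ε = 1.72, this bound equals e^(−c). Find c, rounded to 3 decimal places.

c = 2nε²/(b − a)² = 2·2496·1.72² / 18.5² = 43.1507.

43.151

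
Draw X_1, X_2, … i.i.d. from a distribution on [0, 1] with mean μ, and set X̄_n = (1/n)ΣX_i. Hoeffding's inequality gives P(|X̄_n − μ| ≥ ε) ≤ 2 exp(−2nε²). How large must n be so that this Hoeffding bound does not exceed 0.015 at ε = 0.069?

Require 2·exp(−2nε²) ≤ 0.015, i.e. 2nε² ≥ ln(2/0.015) = 4.892852.
So n ≥ 4.892852 / (2·0.069²) = 513.847.
The smallest integer n is 514.

514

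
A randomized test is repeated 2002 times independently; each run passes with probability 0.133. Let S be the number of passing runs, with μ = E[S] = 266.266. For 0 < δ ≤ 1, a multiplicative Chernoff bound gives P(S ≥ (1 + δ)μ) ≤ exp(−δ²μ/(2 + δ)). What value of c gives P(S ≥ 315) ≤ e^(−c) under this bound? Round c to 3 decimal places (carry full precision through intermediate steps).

4.086

Write 315 = (1 + δ)μ, so δ = 315/266.266 − 1 = 0.1830275…
Then the exponent is δ²μ/(2 + δ) = (315 − μ)² / (μ·(2 + δ)) = 4.085914.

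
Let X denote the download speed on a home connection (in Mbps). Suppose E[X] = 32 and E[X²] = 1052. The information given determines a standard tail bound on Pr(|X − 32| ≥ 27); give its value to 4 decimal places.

0.0384

The first two moments determine the variance, so Chebyshev's inequality is the sharpest standard bound available.
Var(X) = E[X²] − (E[X])² = 1052 − 1024 = 28.
Chebyshev's inequality: Pr(|X − μ| ≥ t) ≤ Var(X)/t² = 28/729 = 0.0384.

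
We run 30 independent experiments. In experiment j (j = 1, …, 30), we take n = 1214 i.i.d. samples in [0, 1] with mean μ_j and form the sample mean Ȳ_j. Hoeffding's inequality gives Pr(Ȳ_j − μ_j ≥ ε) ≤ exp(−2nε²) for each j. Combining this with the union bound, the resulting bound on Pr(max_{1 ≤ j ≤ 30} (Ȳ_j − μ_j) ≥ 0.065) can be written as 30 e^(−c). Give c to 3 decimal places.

10.258

Union bound over the 30 events: Pr(max_{1 ≤ j ≤ 30} (Ȳ_j − μ_j) ≥ 0.065) ≤ 30·exp(−2nε²) = 30 exp(−2·1214·0.065²).
So c = 2·1214·0.065² = 10.2583.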